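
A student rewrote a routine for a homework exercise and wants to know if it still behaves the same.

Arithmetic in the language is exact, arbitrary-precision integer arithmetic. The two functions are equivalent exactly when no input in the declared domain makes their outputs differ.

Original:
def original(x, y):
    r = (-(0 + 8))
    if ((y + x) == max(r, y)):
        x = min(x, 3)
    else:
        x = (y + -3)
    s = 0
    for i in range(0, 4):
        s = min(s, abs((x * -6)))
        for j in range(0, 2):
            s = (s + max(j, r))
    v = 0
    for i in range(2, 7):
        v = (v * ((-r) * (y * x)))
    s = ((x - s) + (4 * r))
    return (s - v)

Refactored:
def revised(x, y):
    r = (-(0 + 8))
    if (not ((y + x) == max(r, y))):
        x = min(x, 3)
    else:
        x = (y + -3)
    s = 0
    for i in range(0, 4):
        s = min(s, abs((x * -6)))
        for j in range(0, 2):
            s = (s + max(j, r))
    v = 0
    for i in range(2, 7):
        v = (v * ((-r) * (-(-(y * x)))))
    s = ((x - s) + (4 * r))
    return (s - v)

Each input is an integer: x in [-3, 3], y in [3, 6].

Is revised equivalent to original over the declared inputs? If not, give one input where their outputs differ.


Not equivalent: x=-3, y=3 separates them (-33 vs -39).
original: r=-8, then ((y + x) == max(r, y)) is false, then x=0, then s=0, then (i=0), then s=0, then (j=0), then s=0, then (j=1), then s=1, then (i=1), then s=0, then (j=0), then s=0, then (j=1), then s=1, then (i=2), then s=0, then (j=0), then s=0, then (j=1), then s=1, then (i=3), then s=0, then (j=0), then s=0, then (j=1), then s=1, then v=0, then (i=2), then v=0, then (i=3), then v=0, then (i=4), then v=0, then (i=5), then v=0, then (i=6), then v=0, then s=-33, then returns -33
revised: r=-8, then (not ((y + x) == max(r, y))) is true, then x=-3, then s=0, then (i=0), then s=0, then (j=0), then s=0, then (j=1), then s=1, then (i=1), then s=1, then (j=0), then s=1, then (j=1), then s=2, then (i=2), then s=2, then (j=0), then s=2, then (j=1), then s=3, then (i=3), then s=3, then (j=0), then s=3, then (j=1), then s=4, then v=0, then (i=2), then v=0, then (i=3), then v=0, then (i=4), then v=0, then (i=5), then v=0, then (i=6), then v=0, then s=-39, then returns -39
verdict: not equivalent; witness: x=-3, y=3


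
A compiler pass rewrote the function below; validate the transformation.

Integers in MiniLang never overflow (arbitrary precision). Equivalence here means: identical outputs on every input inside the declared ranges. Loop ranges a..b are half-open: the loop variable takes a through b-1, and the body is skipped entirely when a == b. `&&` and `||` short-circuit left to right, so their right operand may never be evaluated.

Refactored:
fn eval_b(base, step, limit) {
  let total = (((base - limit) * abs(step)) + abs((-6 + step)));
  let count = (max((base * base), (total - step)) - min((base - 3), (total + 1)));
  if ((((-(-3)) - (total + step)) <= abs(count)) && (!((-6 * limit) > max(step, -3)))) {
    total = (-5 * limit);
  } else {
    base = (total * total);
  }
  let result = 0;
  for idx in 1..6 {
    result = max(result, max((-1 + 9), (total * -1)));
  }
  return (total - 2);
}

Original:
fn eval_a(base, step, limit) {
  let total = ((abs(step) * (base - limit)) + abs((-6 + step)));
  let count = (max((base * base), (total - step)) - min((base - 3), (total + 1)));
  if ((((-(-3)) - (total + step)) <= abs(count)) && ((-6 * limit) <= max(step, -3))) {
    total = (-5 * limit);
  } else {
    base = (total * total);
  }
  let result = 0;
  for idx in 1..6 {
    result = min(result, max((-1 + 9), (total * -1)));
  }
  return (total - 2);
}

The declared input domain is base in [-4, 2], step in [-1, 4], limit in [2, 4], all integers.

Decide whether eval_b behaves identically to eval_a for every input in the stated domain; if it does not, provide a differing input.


The suspicious edit (`min(result, max((-1 + 9), (total * -1)))` became `max(result, max((-1 + 9), (total * -1)))`) never changes the result for any input inside the declared domain.
Spot check at base=2, step=2, limit=2 — eval_a: total=4, then count=5, then ((((-(-3)) - (total + step)) <= abs(count)) && ((-6 * limit) <= max(step, -3))) is true, then total=-10, then result=0, then (idx=1), then result=0, then (idx=2), then result=0, then (idx=3), then result=0, then (idx=4), then result=0, then (idx=5), then result=0, then returns -12. eval_b: total=4, then count=5, then ((((-(-3)) - (total + step)) <= abs(count)) && (!((-6 * limit) > max(step, -3)))) is true, then total=-10, then result=0, then (idx=1), then result=10, then (idx=2), then result=10, then (idx=3), then result=10, then (idx=4), then result=10, then (idx=5), then result=10, then returns -12. Both give -12.
Across all 126 domain points the two functions coincide.
verdict: equivalent


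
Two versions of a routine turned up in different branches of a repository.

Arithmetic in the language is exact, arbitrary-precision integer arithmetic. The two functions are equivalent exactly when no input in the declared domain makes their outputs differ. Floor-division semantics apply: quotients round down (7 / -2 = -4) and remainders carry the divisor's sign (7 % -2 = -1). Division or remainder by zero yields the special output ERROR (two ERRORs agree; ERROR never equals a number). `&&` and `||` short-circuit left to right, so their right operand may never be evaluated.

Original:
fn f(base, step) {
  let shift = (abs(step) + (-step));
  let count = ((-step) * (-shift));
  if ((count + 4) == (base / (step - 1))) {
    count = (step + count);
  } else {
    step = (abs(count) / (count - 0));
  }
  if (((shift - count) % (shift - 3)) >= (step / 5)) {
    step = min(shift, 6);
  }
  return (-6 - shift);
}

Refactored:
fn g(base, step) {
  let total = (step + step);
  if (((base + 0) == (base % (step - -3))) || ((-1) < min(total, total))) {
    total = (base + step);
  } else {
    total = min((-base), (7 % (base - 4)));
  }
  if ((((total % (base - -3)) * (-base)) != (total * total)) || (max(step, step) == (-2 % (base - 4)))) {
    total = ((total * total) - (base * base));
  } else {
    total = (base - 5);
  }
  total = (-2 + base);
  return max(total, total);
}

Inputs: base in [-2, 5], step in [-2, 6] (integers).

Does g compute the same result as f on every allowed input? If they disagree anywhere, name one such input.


Not equivalent: base=-2, step=-2 separates them (-10 vs -4).
f: shift := 4 | count := -8 | ((count + 4) == (base / (step - 1))): false | step := -1 | (((shift - count) % (shift - 3)) >= (step / 5)): true | step := 4 | result -10
g: total := -4 | (((base + 0) == (base % (step - -3))) || ((-1) < min(total, total))): false | total := -5 | ((((total % (base - -3)) * (-base)) != (total * total)) || (max(step, step) == (-2 % (base - 4)))): true | total := 21 | total := -4 | result -4
verdict: not equivalent; witness: base=-2, step=-2


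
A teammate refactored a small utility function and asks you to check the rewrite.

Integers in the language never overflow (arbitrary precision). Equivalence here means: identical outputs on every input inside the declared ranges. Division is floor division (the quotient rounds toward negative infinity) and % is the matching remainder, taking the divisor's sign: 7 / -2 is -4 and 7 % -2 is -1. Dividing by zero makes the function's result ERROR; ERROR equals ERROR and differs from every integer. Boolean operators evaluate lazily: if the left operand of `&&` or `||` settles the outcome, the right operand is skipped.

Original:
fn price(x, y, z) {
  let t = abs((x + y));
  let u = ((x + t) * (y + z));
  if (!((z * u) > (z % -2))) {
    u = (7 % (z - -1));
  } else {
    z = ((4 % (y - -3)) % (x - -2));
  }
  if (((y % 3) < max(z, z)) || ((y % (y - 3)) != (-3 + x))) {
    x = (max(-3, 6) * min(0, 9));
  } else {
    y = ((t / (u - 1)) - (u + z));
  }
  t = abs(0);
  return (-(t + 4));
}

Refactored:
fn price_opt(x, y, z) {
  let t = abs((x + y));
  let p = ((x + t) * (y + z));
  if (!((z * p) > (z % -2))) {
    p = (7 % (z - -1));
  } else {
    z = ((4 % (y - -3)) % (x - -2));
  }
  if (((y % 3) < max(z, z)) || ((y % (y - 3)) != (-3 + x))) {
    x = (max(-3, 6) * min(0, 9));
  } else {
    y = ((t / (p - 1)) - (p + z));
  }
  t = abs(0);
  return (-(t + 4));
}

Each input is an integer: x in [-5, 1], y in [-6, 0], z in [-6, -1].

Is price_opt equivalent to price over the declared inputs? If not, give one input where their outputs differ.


Behavior is preserved: although local variable names differ, the outputs never diverge.
Tracing x=-1, y=-5, z=-3: price: t=6, then u=-40, then (!((z * u) > (z % -2))) is false, then z=0, then (((y % 3) < max(z, z)) || ((y % (y - 3)) != (-3 + x))) is true, then x=0, then t=0, then returns -4 | price_opt: t=6, then p=-40, then (!((z * p) > (z % -2))) is false, then z=0, then (((y % 3) < max(z, z)) || ((y % (y - 3)) != (-3 + x))) is true, then x=0, then t=0, then returns -4 — matching result -4.
Checked all 294 inputs in the declared domain: the outputs agree on every one.
verdict: equivalent


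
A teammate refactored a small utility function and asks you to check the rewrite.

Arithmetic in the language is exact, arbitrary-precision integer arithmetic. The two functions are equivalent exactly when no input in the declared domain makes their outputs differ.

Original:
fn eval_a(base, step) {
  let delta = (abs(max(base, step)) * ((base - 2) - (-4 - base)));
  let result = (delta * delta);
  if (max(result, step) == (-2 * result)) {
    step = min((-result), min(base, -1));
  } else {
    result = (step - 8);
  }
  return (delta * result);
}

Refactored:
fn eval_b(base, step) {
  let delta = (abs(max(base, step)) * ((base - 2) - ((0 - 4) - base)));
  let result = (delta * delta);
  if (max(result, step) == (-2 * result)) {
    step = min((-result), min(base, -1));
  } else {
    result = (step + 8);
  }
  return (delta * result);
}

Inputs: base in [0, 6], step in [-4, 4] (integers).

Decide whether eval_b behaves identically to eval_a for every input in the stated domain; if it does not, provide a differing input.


Try base=0, step=1.
eval_a: delta=2, then result=4, then (max(result, step) == (-2 * result)) is false, then result=-7, then returns -14
eval_b: delta=2, then result=4, then (max(result, step) == (-2 * result)) is false, then result=9, then returns 18
-14 and 18 differ, so these are not the same function on this domain.
verdict: not equivalent; witness: base=0, step=1


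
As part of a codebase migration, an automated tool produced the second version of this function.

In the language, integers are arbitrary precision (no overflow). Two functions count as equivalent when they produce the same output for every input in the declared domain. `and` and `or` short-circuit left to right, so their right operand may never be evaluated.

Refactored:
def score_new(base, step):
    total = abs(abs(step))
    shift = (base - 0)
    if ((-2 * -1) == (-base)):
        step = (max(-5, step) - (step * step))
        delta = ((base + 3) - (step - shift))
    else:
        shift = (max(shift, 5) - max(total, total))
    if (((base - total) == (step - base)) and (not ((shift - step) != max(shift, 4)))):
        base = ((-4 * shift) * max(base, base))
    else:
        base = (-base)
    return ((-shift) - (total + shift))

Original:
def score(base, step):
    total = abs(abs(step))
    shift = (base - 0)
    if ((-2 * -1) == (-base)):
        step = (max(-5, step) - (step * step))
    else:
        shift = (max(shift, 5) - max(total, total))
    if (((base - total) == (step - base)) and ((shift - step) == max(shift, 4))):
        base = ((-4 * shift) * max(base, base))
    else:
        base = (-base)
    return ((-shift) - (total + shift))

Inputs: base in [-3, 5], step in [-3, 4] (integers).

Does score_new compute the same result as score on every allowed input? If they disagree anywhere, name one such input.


Side by side, the visible changes include: arithmetic usage differs; constant usage differs; statement counts differ; boolean connective usage differs; local variable names differ; comparison usage differs.
Spot check at base=4, step=-1 — score: total=1, then shift=4, then ((-2 * -1) == (-base)) is false, then shift=4, then (((base - total) == (step - base)) and ((shift - step) == max(shift, 4))) is false, then base=-4, then returns -9. score_new: total=1, then shift=4, then ((-2 * -1) == (-base)) is false, then shift=4, then (((base - total) == (step - base)) and (not ((shift - step) != max(shift, 4)))) is false, then base=-4, then returns -9. Both give -9.
An exhaustive pass over the 72 declared inputs shows identical outputs.
verdict: equivalent


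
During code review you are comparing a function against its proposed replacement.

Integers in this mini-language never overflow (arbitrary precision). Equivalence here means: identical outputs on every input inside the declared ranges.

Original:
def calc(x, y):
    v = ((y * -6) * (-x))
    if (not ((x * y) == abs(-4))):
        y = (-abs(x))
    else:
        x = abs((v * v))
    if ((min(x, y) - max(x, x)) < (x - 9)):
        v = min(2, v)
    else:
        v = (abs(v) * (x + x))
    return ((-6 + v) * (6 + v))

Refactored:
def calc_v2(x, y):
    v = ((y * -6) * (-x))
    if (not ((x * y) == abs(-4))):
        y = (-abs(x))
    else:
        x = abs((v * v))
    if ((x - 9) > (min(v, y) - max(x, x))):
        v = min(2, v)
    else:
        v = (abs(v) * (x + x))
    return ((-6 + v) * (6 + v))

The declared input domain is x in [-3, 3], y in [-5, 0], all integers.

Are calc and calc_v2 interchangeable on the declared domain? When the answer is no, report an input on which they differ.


On input x=1, y=-5, calc returns 3564 while calc_v2 returns 864.
verdict: not equivalent; witness: x=1, y=-5


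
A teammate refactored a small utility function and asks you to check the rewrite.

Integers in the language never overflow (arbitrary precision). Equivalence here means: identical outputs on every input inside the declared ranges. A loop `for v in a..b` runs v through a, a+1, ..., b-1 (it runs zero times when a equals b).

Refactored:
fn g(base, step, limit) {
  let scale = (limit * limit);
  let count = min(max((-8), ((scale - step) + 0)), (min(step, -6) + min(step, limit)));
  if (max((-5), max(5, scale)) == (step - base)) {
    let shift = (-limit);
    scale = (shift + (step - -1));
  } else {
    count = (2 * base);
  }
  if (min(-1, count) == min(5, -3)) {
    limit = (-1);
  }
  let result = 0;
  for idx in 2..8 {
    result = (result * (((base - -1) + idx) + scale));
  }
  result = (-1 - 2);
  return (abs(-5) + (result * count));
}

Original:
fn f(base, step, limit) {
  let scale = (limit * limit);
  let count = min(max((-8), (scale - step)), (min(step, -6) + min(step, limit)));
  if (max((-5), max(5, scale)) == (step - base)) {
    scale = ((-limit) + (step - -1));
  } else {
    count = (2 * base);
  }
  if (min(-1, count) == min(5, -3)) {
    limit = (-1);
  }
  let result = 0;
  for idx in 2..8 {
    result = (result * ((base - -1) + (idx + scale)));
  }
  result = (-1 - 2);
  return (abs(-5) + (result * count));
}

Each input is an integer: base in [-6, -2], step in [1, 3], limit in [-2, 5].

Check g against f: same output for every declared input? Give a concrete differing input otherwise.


Side by side, the visible changes include: arithmetic usage differs, plus local variable names differ, plus statement counts differ, plus constant usage differs.
One worked example (base=-5, step=3, limit=5) — f: scale becomes 25; next count becomes -3; next (max((-5), max(5, scale)) == (step - base)) evaluates to false; next count becomes -10; next (min(-1, count) == min(5, -3)) evaluates to false; next result becomes 0; next at idx=2:; next result becomes 0; next at idx=3:; next result becomes 0; next at idx=4:; next result becomes 0; next at idx=5:; next result becomes 0; next at idx=6:; next result becomes 0; next at idx=7:; next result becomes 0; next result becomes -3; next final value 35; g: scale becomes 25; next count becomes -3; next (max((-5), max(5, scale)) == (step - base)) evaluates to false; next count becomes -10; next (min(-1, count) == min(5, -3)) evaluates to false; next result becomes 0; next at idx=2:; next result becomes 0; next at idx=3:; next result becomes 0; next at idx=4:; next result becomes 0; next at idx=5:; next result becomes 0; next at idx=6:; next result becomes 0; next at idx=7:; next result becomes 0; next result becomes -3; next final value 35; agreement on 35.
Sweeping the whole domain (120 inputs) finds no disagreement.
verdict: equivalent


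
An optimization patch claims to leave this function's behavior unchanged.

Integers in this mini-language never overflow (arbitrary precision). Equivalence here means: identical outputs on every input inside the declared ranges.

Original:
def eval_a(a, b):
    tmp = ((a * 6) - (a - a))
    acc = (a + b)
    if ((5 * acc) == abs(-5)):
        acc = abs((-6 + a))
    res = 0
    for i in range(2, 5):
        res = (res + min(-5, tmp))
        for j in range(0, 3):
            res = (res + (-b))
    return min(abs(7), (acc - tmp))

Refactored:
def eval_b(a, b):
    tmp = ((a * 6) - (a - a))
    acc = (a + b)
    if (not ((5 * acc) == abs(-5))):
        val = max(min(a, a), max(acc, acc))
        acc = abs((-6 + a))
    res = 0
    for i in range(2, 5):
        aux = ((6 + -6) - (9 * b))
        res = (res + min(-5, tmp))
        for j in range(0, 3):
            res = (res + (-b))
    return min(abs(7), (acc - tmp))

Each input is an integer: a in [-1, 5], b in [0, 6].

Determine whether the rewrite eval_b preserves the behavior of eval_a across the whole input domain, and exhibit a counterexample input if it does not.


Run the pair on a=-1, b=0.
eval_a: tmp becomes -6; next acc becomes -1; next ((5 * acc) == abs(-5)) evaluates to false; next res becomes 0; next at i=2:; next res becomes -6; next at j=0:; next res becomes -6; next at j=1:; next res becomes -6; next at j=2:; next res becomes -6; next at i=3:; next res becomes -12; next at j=0:; next res becomes -12; next at j=1:; next res becomes -12; next at j=2:; next res becomes -12; next at i=4:; next res becomes -18; next at j=0:; next res becomes -18; next at j=1:; next res becomes -18; next at j=2:; next res becomes -18; next final value 5
eval_b: tmp becomes -6; next acc becomes -1; next (not ((5 * acc) == abs(-5))) evaluates to true; next val becomes -1; next acc becomes 7; next res becomes 0; next at i=2:; next aux becomes 0; next res becomes -6; next at j=0:; next res becomes -6; next at j=1:; next res becomes -6; next at j=2:; next res becomes -6; next at i=3:; next aux becomes 0; next res becomes -12; next at j=0:; next res becomes -12; next at j=1:; next res becomes -12; next at j=2:; next res becomes -12; next at i=4:; next aux becomes 0; next res becomes -18; next at j=0:; next res becomes -18; next at j=1:; next res becomes -18; next at j=2:; next res becomes -18; next final value 7
5 and 7 differ, so these are not the same function on this domain.
verdict: not equivalent; witness: a=-1, b=0


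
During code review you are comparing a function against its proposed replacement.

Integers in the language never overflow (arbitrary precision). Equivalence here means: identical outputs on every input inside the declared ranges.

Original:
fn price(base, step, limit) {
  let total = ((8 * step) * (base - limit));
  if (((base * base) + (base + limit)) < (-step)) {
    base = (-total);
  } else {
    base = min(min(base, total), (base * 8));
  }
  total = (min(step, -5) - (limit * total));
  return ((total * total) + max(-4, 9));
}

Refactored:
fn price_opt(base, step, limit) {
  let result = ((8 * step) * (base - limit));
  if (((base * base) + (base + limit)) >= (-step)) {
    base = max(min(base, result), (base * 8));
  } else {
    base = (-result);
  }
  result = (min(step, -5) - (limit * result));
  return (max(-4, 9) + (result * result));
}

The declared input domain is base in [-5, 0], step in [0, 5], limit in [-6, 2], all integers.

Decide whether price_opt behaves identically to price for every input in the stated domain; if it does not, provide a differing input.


Equivalent. There is a behavioral-looking edit here, yet the outcome never shifts on this domain.
An exhaustive pass over the 324 declared inputs shows identical outputs.
Tracing base=-1, step=0, limit=-3: price: total becomes 0; next (((base * base) + (base + limit)) < (-step)) evaluates to true; next base becomes 0; next total becomes -5; next final value 34 | price_opt: result becomes 0; next (((base * base) + (base + limit)) >= (-step)) evaluates to false; next base becomes 0; next result becomes -5; next final value 34 — matching result 34.
verdict: equivalent


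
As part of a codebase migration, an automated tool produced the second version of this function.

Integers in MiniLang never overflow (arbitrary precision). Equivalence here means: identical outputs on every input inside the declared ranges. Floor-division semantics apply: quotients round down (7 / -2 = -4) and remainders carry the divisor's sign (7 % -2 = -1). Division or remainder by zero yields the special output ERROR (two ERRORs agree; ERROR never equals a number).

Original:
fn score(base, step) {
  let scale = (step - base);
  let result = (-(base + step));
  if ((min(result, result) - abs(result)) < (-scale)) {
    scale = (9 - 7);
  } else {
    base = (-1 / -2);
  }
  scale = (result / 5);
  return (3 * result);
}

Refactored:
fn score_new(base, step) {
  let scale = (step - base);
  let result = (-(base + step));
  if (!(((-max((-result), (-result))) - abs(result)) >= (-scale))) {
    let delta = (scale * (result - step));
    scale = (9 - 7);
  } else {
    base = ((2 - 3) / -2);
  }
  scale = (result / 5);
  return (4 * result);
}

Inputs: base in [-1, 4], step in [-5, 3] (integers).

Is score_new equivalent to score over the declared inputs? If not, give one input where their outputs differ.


Not equivalent: base=-1, step=-5 separates them (18 vs 24).
score: scale becomes -4; next result becomes 6; next ((min(result, result) - abs(result)) < (-scale)) evaluates to true; next scale becomes 2; next scale becomes 1; next final value 18
score_new: scale becomes -4; next result becomes 6; next (!(((-max((-result), (-result))) - abs(result)) >= (-scale))) evaluates to true; next delta becomes -44; next scale becomes 2; next scale becomes 1; next final value 24
verdict: not equivalent; witness: base=-1, step=-5


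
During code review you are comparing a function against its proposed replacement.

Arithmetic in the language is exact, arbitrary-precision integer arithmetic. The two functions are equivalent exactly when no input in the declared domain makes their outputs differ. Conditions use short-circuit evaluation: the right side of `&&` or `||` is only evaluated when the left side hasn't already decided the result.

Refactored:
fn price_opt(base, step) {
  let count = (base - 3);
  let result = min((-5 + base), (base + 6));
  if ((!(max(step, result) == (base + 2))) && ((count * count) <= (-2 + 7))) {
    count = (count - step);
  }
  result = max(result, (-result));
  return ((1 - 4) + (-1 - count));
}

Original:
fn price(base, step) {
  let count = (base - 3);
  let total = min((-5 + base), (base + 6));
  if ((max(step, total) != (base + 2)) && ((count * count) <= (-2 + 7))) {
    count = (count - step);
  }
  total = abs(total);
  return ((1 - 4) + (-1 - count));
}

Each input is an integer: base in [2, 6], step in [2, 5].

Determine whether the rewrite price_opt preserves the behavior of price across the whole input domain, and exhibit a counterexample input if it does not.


The two are interchangeable: min/max/abs usage differs, plus boolean connective usage differs, plus local variable names differ, plus comparison usage differs, and every declared input agrees.
Spot check at base=5, step=3 — price: count = 2; total = 0; ((max(step, total) != (base + 2)) && ((count * count) <= (-2 + 7))) -> true; count = -1; total = 0; return -3. price_opt: count = 2; result = 0; ((!(max(step, result) == (base + 2))) && ((count * count) <= (-2 + 7))) -> true; count = -1; result = 0; return -3. Both give -3.
Every one of the 20 inputs gives matching results.
verdict: equivalent


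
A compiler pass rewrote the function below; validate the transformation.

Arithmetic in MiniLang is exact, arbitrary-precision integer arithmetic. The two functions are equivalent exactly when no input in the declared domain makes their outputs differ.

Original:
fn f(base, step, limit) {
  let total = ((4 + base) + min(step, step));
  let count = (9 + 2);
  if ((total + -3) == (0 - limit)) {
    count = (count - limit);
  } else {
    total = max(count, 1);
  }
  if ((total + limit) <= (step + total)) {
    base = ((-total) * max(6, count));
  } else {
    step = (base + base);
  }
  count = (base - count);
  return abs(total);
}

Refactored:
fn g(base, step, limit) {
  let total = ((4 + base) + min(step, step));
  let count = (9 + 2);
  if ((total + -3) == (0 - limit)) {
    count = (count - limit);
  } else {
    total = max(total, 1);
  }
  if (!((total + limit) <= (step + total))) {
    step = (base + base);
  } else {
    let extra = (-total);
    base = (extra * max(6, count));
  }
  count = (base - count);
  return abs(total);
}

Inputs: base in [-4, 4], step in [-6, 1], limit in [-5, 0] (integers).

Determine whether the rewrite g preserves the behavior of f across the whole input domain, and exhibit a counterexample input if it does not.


base=-4, step=-6, limit=-5 yields 11 from f but 1 from g.
verdict: not equivalent; witness: base=-4, step=-6, limit=-5


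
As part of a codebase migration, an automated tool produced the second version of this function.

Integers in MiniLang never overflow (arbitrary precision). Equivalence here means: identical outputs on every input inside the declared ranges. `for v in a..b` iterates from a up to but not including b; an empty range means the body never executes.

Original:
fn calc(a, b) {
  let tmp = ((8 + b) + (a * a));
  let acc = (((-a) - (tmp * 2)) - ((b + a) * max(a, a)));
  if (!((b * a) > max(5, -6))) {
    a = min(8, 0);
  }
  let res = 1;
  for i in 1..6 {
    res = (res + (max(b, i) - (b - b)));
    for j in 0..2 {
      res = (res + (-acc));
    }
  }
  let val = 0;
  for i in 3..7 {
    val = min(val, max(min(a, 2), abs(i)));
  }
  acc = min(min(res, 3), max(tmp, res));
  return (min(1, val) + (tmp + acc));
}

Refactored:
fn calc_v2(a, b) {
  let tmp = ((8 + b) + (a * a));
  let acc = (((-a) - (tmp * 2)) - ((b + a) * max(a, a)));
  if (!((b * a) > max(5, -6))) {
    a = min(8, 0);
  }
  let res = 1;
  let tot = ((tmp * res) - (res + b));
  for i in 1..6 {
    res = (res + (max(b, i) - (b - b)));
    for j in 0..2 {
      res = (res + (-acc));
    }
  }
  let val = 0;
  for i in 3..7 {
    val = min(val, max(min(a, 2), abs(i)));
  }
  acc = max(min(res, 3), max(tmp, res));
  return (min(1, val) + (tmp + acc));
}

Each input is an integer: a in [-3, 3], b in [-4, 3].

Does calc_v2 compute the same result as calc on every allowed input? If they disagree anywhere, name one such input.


On input a=-3, b=-4, calc returns 16 while calc_v2 returns 469.
verdict: not equivalent; witness: a=-3, b=-4


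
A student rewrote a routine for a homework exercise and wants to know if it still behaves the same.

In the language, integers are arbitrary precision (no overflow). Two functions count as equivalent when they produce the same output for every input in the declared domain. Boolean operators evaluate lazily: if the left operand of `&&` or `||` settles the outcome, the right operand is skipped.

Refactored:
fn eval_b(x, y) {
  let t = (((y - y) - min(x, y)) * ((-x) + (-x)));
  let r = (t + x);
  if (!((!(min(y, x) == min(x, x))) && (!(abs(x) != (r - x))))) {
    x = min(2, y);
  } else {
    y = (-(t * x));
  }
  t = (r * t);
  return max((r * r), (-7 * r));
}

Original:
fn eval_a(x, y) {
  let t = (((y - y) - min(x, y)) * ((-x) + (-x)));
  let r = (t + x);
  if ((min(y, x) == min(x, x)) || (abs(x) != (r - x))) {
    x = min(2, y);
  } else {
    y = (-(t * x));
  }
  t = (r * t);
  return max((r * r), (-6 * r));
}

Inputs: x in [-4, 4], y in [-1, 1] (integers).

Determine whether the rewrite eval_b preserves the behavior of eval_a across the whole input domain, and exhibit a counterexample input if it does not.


Not equivalent: x=1, y=-1 separates them (6 vs 7).
eval_a: t := -2 | r := -1 | ((min(y, x) == min(x, x)) || (abs(x) != (r - x))): true | x := -1 | t := 2 | result 6
eval_b: t := -2 | r := -1 | (!((!(min(y, x) == min(x, x))) && (!(abs(x) != (r - x))))): true | x := -1 | t := 2 | result 7
verdict: not equivalent; witness: x=1, y=-1


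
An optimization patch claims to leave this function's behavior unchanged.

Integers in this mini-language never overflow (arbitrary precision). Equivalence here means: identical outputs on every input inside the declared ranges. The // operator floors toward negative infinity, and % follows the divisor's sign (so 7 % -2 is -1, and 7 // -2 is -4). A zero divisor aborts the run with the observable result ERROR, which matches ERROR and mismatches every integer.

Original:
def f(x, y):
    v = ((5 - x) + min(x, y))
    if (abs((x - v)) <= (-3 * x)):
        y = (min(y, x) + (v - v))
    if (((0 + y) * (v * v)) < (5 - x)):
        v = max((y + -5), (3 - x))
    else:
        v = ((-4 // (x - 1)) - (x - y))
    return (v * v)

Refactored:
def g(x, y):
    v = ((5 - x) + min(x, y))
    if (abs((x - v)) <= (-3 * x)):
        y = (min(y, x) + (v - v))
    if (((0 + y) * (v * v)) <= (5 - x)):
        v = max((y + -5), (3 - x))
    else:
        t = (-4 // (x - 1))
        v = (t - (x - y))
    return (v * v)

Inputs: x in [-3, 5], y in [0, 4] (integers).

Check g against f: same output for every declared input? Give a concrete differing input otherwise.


Run the pair on x=5, y=0.
f: v=0, then (abs((x - v)) <= (-3 * x)) is false, then (((0 + y) * (v * v)) < (5 - x)) is false, then v=-6, then returns 36
g: v=0, then (abs((x - v)) <= (-3 * x)) is false, then (((0 + y) * (v * v)) <= (5 - x)) is true, then v=-2, then returns 4
36 != 4, so the rewrite changes behavior.
verdict: not equivalent; witness: x=5, y=0


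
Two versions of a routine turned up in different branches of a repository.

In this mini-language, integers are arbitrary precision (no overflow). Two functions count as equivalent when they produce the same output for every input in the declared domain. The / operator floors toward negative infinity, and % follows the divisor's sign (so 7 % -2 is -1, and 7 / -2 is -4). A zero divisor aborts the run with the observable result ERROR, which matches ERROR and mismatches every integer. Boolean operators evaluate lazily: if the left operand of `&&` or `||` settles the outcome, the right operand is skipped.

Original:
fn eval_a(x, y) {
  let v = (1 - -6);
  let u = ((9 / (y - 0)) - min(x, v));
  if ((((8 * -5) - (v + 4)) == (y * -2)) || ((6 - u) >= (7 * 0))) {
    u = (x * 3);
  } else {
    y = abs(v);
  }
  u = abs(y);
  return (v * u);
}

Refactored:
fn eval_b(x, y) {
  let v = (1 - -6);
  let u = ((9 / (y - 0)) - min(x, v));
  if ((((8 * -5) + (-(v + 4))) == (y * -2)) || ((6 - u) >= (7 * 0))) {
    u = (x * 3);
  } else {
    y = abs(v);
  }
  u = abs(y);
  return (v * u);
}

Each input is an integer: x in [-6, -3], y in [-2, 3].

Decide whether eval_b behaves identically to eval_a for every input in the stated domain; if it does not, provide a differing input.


Reading the diff, among the changes: arithmetic usage differs.
Tracing x=-6, y=-2: eval_a: v becomes 7; next u becomes 1; next ((((8 * -5) - (v + 4)) == (y * -2)) || ((6 - u) >= (7 * 0))) evaluates to true; next u becomes -18; next u becomes 2; next final value 14 | eval_b: v becomes 7; next u becomes 1; next ((((8 * -5) + (-(v + 4))) == (y * -2)) || ((6 - u) >= (7 * 0))) evaluates to true; next u becomes -18; next u becomes 2; next final value 14 — matching result 14.
Sweeping the whole domain (24 inputs) finds no disagreement.
verdict: equivalent


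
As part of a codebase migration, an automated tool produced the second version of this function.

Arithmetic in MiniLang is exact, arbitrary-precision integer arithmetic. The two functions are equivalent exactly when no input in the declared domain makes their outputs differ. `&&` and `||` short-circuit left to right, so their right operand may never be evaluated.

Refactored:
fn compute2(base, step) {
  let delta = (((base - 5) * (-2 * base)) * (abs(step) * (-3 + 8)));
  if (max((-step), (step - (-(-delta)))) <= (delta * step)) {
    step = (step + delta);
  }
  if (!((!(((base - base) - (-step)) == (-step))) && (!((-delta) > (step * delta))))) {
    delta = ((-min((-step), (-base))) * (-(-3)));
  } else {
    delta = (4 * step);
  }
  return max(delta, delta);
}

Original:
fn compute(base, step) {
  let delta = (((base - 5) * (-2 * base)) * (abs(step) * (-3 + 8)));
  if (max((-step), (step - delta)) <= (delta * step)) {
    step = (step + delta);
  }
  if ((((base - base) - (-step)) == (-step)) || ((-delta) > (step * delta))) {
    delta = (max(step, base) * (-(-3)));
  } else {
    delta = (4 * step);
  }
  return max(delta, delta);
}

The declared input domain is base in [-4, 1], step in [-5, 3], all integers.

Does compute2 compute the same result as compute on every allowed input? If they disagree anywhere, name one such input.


Reading the diff, among the changes: min/max/abs usage differs; boolean connective usage differs.
One worked example (base=-3, step=-4) — compute: delta := -960 | (max((-step), (step - delta)) <= (delta * step)): true | step := -964 | ((((base - base) - (-step)) == (-step)) || ((-delta) > (step * delta))): false | delta := -3856 | result -3856; compute2: delta := -960 | (max((-step), (step - (-(-delta)))) <= (delta * step)): true | step := -964 | (!((!(((base - base) - (-step)) == (-step))) && (!((-delta) > (step * delta))))): false | delta := -3856 | result -3856; agreement on -3856.
Across all 54 domain points the two functions coincide.
verdict: equivalent


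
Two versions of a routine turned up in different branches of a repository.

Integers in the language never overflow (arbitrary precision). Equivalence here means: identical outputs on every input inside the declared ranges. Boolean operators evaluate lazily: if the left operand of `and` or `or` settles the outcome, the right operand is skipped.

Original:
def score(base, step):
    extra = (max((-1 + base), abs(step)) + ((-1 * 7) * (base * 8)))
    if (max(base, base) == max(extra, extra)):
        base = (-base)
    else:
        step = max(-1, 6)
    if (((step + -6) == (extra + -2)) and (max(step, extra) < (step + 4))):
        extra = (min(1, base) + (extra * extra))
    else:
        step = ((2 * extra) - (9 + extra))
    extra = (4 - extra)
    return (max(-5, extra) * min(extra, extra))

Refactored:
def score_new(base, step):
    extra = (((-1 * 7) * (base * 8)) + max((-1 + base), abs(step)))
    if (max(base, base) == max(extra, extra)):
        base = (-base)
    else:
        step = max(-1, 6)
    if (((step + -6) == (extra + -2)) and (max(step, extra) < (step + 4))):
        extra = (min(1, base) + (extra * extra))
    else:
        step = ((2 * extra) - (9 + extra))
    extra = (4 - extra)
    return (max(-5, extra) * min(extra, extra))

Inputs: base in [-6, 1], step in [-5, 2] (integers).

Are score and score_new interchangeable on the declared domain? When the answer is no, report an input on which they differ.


This is a faithful refactor — same computation, different form, but the computed results match everywhere.
Tracing base=-6, step=-1: score: extra := 337 | (max(base, base) == max(extra, extra)): false | step := 6 | (((step + -6) == (extra + -2)) and (max(step, extra) < (step + 4))): false | step := 328 | extra := -333 | result 1665 | score_new: extra := 337 | (max(base, base) == max(extra, extra)): false | step := 6 | (((step + -6) == (extra + -2)) and (max(step, extra) < (step + 4))): false | step := 328 | extra := -333 | result 1665 — matching result 1665.
An exhaustive pass over the 64 declared inputs shows identical outputs.
verdict: equivalent


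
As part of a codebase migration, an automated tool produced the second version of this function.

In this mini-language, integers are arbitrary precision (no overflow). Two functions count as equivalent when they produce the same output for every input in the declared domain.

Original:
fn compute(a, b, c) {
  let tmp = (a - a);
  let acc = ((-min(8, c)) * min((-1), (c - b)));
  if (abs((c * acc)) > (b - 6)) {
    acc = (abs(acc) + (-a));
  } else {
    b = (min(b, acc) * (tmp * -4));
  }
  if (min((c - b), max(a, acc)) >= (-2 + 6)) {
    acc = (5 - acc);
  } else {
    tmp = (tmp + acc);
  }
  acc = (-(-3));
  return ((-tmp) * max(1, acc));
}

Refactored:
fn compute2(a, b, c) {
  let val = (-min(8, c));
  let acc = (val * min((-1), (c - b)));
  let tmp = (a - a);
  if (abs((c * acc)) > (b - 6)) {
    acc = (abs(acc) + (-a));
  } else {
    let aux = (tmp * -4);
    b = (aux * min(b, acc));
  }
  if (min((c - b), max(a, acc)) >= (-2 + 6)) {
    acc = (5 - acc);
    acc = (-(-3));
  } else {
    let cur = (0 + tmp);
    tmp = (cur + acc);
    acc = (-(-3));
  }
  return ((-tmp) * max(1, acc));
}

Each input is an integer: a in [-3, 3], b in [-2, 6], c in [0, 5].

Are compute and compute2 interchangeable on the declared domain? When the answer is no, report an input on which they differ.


The two versions differ — the changes include statement counts differ, plus constant usage differs, plus local variable names differ, plus arithmetic usage differs.
As a probe, take a=-2, b=3, c=3: compute runs tmp := 0 | acc := 3 | (abs((c * acc)) > (b - 6)): true | acc := 5 | (min((c - b), max(a, acc)) >= (-2 + 6)): false | tmp := 5 | acc := 3 | result -15; compute2 runs val := -3 | acc := 3 | tmp := 0 | (abs((c * acc)) > (b - 6)): true | acc := 5 | (min((c - b), max(a, acc)) >= (-2 + 6)): false | cur := 0 | tmp := 5 | acc := 3 | result -15; both end at -15.
Across all 378 domain points the two functions coincide.
verdict: equivalent


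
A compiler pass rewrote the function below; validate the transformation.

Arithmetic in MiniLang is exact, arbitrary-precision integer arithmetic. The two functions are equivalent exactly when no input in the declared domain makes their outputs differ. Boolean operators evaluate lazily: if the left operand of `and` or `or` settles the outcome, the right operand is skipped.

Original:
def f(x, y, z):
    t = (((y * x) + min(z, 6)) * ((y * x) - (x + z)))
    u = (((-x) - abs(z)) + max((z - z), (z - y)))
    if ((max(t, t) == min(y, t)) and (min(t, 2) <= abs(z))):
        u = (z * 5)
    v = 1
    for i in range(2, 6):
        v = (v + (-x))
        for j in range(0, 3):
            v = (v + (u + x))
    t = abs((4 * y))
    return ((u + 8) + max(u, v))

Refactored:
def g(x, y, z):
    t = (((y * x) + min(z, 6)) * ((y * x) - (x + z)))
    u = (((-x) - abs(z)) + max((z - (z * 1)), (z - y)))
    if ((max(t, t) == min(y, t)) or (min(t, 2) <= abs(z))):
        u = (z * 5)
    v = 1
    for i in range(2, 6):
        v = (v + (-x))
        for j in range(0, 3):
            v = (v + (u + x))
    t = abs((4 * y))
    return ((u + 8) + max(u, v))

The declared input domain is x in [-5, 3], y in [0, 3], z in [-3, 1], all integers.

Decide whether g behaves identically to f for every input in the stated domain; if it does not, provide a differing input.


The rewrite breaks on x=-5, y=2, z=-3, where the results are 12 and -22.
f: t = 26; u = 2; ((max(t, t) == min(y, t)) and (min(t, 2) <= abs(z))) -> false; v = 1; [i=2]; v = 6; [j=0]; v = 3; [j=1]; v = 0; [j=2]; v = -3; [i=3]; v = 2; [j=0]; v = -1; [j=1]; v = -4; [j=2]; v = -7; [i=4]; v = -2; [j=0]; v = -5; [j=1]; v = -8; [j=2]; v = -11; [i=5]; v = -6; [j=0]; v = -9; [j=1]; v = -12; [j=2]; v = -15; t = 8; return 12
g: t = 26; u = 2; ((max(t, t) == min(y, t)) or (min(t, 2) <= abs(z))) -> true; u = -15; v = 1; [i=2]; v = 6; [j=0]; v = -14; [j=1]; v = -34; [j=2]; v = -54; [i=3]; v = -49; [j=0]; v = -69; [j=1]; v = -89; [j=2]; v = -109; [i=4]; v = -104; [j=0]; v = -124; [j=1]; v = -144; [j=2]; v = -164; [i=5]; v = -159; [j=0]; v = -179; [j=1]; v = -199; [j=2]; v = -219; t = 8; return -22
verdict: not equivalent; witness: x=-5, y=2, z=-3


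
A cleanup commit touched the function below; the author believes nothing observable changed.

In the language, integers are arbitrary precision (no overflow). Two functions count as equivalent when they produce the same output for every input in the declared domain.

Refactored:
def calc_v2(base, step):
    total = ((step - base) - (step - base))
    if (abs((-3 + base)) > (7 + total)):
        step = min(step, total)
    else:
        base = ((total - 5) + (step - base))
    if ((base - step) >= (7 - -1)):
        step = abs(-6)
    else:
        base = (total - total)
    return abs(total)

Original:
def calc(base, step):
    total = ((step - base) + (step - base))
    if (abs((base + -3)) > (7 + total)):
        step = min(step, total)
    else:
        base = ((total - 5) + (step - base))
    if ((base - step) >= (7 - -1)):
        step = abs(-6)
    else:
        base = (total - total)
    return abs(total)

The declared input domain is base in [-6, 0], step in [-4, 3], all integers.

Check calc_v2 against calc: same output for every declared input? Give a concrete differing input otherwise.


Try base=-6, step=-4.
calc: total=4, then (abs((base + -3)) > (7 + total)) is false, then base=1, then ((base - step) >= (7 - -1)) is false, then base=0, then returns 4
calc_v2: total=0, then (abs((-3 + base)) > (7 + total)) is true, then step=-4, then ((base - step) >= (7 - -1)) is false, then base=0, then returns 0
4 vs 0 — the two versions disagree here.
verdict: not equivalent; witness: base=-6, step=-4
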